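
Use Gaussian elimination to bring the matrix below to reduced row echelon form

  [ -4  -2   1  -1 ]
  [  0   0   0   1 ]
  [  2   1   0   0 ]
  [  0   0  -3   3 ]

[[1, 1/2, 0, 0], [0, 0, 1, 0], [0, 0, 0, 1], [0, 0, 0, 0]]

Multiply ρ1 by -1/4.
  [ 1  1/2  -1/4  1/4 ]
  [ 0    0     0    1 ]
  [ 2    1     0    0 ]
  [ 0    0    -3    3 ]
Subtract 2 times ρ1 from ρ3.
  [ 1  1/2  -1/4   1/4 ]
  [ 0    0     0     1 ]
  [ 0    0   1/2  -1/2 ]
  [ 0    0    -3     3 ]
Swap ρ2 and ρ3.
  [ 1  1/2  -1/4   1/4 ]
  [ 0    0   1/2  -1/2 ]
  [ 0    0     0     1 ]
  [ 0    0    -3     3 ]
Multiply ρ2 by 2.
  [ 1  1/2  -1/4  1/4 ]
  [ 0    0     1   -1 ]
  [ 0    0     0    1 ]
  [ 0    0    -3    3 ]
Add 3 times ρ2 to ρ4.
  [ 1  1/2  -1/4  1/4 ]
  [ 0    0     1   -1 ]
  [ 0    0     0    1 ]
  [ 0    0     0    0 ]
Add ρ3 to ρ2.
  [ 1  1/2  -1/4  1/4 ]
  [ 0    0     1    0 ]
  [ 0    0     0    1 ]
  [ 0    0     0    0 ]
Subtract 1/4 times ρ3 from ρ1.
  [ 1  1/2  -1/4  0 ]
  [ 0    0     1  0 ]
  [ 0    0     0  1 ]
  [ 0    0     0  0 ]
Add 1/4 times ρ2 to ρ1.
  [ 1  1/2  0  0 ]
  [ 0    0  1  0 ]
  [ 0    0  0  1 ]
  [ 0    0  0  0 ]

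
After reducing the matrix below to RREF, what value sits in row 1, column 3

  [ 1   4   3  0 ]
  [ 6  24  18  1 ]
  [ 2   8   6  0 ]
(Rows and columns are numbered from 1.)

3

Subtract 6 times ρ1 from ρ2.
  [ 1  4  3  0 ]
  [ 0  0  0  1 ]
  [ 2  8  6  0 ]
Subtract 2 times ρ1 from ρ3.
  [ 1  4  3  0 ]
  [ 0  0  0  1 ]
  [ 0  0  0  0 ]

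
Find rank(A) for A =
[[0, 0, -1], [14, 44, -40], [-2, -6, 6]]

R1 ↔ R2
  [ 14  44  -40 ]
  [  0   0   -1 ]
  [ -2  -6    6 ]
R1 → 1/14·R1
  [  1  22/7  -20/7 ]
  [  0     0     -1 ]
  [ -2    -6      6 ]
R3 → R3 + 2·R1
  [ 1  22/7  -20/7 ]
  [ 0     0     -1 ]
  [ 0   2/7    2/7 ]
R2 ↔ R3
  [ 1  22/7  -20/7 ]
  [ 0   2/7    2/7 ]
  [ 0     0     -1 ]
R2 → 7/2·R2
  [ 1  22/7  -20/7 ]
  [ 0     1      1 ]
  [ 0     0     -1 ]
R3 → -1·R3
  [ 1  22/7  -20/7 ]
  [ 0     1      1 ]
  [ 0     0      1 ]
R2 → R2 − R3
  [ 1  22/7  -20/7 ]
  [ 0     1      0 ]
  [ 0     0      1 ]
R1 → R1 + 20/7·R3
  [ 1  22/7  0 ]
  [ 0     1  0 ]
  [ 0     0  1 ]
R1 → R1 − 22/7·R2
  [ 1  0  0 ]
  [ 0  1  0 ]
  [ 0  0  1 ]
The reduced form has 3 nonzero rows.

rank = 3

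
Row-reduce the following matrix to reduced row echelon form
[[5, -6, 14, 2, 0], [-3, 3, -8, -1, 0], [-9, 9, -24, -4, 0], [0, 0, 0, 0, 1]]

Multiply R1 by 1/5.
  [  1  -6/5  14/5  2/5  0 ]
  [ -3     3    -8   -1  0 ]
  [ -9     9   -24   -4  0 ]
  [  0     0     0    0  1 ]
Add 3 times R1 to R2.
  [  1  -6/5  14/5  2/5  0 ]
  [  0  -3/5   2/5  1/5  0 ]
  [ -9     9   -24   -4  0 ]
  [  0     0     0    0  1 ]
Add 9 times R1 to R3.
  [ 1  -6/5  14/5   2/5  0 ]
  [ 0  -3/5   2/5   1/5  0 ]
  [ 0  -9/5   6/5  -2/5  0 ]
  [ 0     0     0     0  1 ]
Multiply R2 by -5/3.
  [ 1  -6/5  14/5   2/5  0 ]
  [ 0     1  -2/3  -1/3  0 ]
  [ 0  -9/5   6/5  -2/5  0 ]
  [ 0     0     0     0  1 ]
Add 9/5 times R2 to R3.
  [ 1  -6/5  14/5   2/5  0 ]
  [ 0     1  -2/3  -1/3  0 ]
  [ 0     0     0    -1  0 ]
  [ 0     0     0     0  1 ]
Multiply R3 by -1.
  [ 1  -6/5  14/5   2/5  0 ]
  [ 0     1  -2/3  -1/3  0 ]
  [ 0     0     0     1  0 ]
  [ 0     0     0     0  1 ]
Add 1/3 times R3 to R2.
  [ 1  -6/5  14/5  2/5  0 ]
  [ 0     1  -2/3    0  0 ]
  [ 0     0     0    1  0 ]
  [ 0     0     0    0  1 ]
Subtract 2/5 times R3 from R1.
  [ 1  -6/5  14/5  0  0 ]
  [ 0     1  -2/3  0  0 ]
  [ 0     0     0  1  0 ]
  [ 0     0     0  0  1 ]
Add 6/5 times R2 to R1.
  [ 1  0     2  0  0 ]
  [ 0  1  -2/3  0  0 ]
  [ 0  0     0  1  0 ]
  [ 0  0     0  0  1 ]

[[1, 0, 2, 0, 0], [0, 1, -2/3, 0, 0], [0, 0, 0, 1, 0], [0, 0, 0, 0, 1]]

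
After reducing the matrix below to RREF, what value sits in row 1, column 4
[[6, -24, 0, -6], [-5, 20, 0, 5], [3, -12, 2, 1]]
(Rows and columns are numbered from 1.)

R1 -> 1/6·R1
  [  1   -4  0  -1 ]
  [ -5   20  0   5 ]
  [  3  -12  2   1 ]
R2 -> R2 + 5·R1
  [ 1   -4  0  -1 ]
  [ 0    0  0   0 ]
  [ 3  -12  2   1 ]
R3 -> R3 − 3·R1
  [ 1  -4  0  -1 ]
  [ 0   0  0   0 ]
  [ 0   0  2   4 ]
R2 <=> R3
  [ 1  -4  0  -1 ]
  [ 0   0  2   4 ]
  [ 0   0  0   0 ]
R2 -> 1/2·R2
  [ 1  -4  0  -1 ]
  [ 0   0  1   2 ]
  [ 0   0  0   0 ]

-1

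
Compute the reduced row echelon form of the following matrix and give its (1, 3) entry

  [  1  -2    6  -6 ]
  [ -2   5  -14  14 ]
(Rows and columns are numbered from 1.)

2

r2 ← r2 + 2·r1
  [ 1  -2   6  -6 ]
  [ 0   1  -2   2 ]
r1 ← r1 + 2·r2
  [ 1  0   2  -2 ]
  [ 0  1  -2   2 ]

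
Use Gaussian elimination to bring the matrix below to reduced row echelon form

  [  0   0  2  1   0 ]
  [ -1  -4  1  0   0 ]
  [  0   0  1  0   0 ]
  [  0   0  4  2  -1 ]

[[1, 4, 0, 0, 0], [0, 0, 1, 0, 0], [0, 0, 0, 1, 0], [0, 0, 0, 0, 1]]

Swap R1 and R2.
  [ -1  -4  1  0   0 ]
  [  0   0  2  1   0 ]
  [  0   0  1  0   0 ]
  [  0   0  4  2  -1 ]
Multiply R1 by -1.
  [ 1  4  -1  0   0 ]
  [ 0  0   2  1   0 ]
  [ 0  0   1  0   0 ]
  [ 0  0   4  2  -1 ]
Multiply R2 by 1/2.
  [ 1  4  -1    0   0 ]
  [ 0  0   1  1/2   0 ]
  [ 0  0   1    0   0 ]
  [ 0  0   4    2  -1 ]
Subtract R2 from R3.
  [ 1  4  -1     0   0 ]
  [ 0  0   1   1/2   0 ]
  [ 0  0   0  -1/2   0 ]
  [ 0  0   4     2  -1 ]
Subtract 4 times R2 from R4.
  [ 1  4  -1     0   0 ]
  [ 0  0   1   1/2   0 ]
  [ 0  0   0  -1/2   0 ]
  [ 0  0   0     0  -1 ]
Multiply R3 by -2.
  [ 1  4  -1    0   0 ]
  [ 0  0   1  1/2   0 ]
  [ 0  0   0    1   0 ]
  [ 0  0   0    0  -1 ]
Multiply R4 by -1.
  [ 1  4  -1    0  0 ]
  [ 0  0   1  1/2  0 ]
  [ 0  0   0    1  0 ]
  [ 0  0   0    0  1 ]
Subtract 1/2 times R3 from R2.
  [ 1  4  -1  0  0 ]
  [ 0  0   1  0  0 ]
  [ 0  0   0  1  0 ]
  [ 0  0   0  0  1 ]
Add R2 to R1.
  [ 1  4  0  0  0 ]
  [ 0  0  1  0  0 ]
  [ 0  0  0  1  0 ]
  [ 0  0  0  0  1 ]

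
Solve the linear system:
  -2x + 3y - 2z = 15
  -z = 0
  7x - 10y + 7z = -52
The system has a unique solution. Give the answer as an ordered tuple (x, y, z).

(-6, 1, 0)

Form the augmented matrix and row-reduce:
  [ -2    3  -2  |   15 ]
  [  0    0  -1  |    0 ]
  [  7  -10   7  |  -52 ]
R1 → -1/2·R1
  [ 1  -3/2   1  |  -15/2 ]
  [ 0     0  -1  |      0 ]
  [ 7   -10   7  |    -52 ]
R3 → R3 − 7·R1
  [ 1  -3/2   1  |  -15/2 ]
  [ 0     0  -1  |      0 ]
  [ 0   1/2   0  |    1/2 ]
R2 ↔ R3
  [ 1  -3/2   1  |  -15/2 ]
  [ 0   1/2   0  |    1/2 ]
  [ 0     0  -1  |      0 ]
R2 → 2·R2
  [ 1  -3/2   1  |  -15/2 ]
  [ 0     1   0  |      1 ]
  [ 0     0  -1  |      0 ]
R3 → -1·R3
  [ 1  -3/2  1  |  -15/2 ]
  [ 0     1  0  |      1 ]
  [ 0     0  1  |      0 ]
R1 → R1 − R3
  [ 1  -3/2  0  |  -15/2 ]
  [ 0     1  0  |      1 ]
  [ 0     0  1  |      0 ]
R1 → R1 + 3/2·R2
  [ 1  0  0  |  -6 ]
  [ 0  1  0  |   1 ]
  [ 0  0  1  |   0 ]
Reading off the last column: x = -6, y = 1, z = 0.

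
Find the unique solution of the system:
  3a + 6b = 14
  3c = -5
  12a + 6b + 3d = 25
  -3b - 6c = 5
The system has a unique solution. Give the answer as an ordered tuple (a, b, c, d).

(4/3, 5/3, -5/3, -1/3)

Form the augmented matrix and row-reduce:
  [  3   6   0  0  |  14 ]
  [  0   0   3  0  |  -5 ]
  [ 12   6   0  3  |  25 ]
  [  0  -3  -6  0  |   5 ]
R1 := 1/3·R1
  [  1   2   0  0  |  14/3 ]
  [  0   0   3  0  |    -5 ]
  [ 12   6   0  3  |    25 ]
  [  0  -3  -6  0  |     5 ]
R3 := R3 − 12·R1
  [ 1    2   0  0  |  14/3 ]
  [ 0    0   3  0  |    -5 ]
  [ 0  -18   0  3  |   -31 ]
  [ 0   -3  -6  0  |     5 ]
R2 ↔ R3
  [ 1    2   0  0  |  14/3 ]
  [ 0  -18   0  3  |   -31 ]
  [ 0    0   3  0  |    -5 ]
  [ 0   -3  -6  0  |     5 ]
R2 := -1/18·R2
  [ 1   2   0     0  |   14/3 ]
  [ 0   1   0  -1/6  |  31/18 ]
  [ 0   0   3     0  |     -5 ]
  [ 0  -3  -6     0  |      5 ]
R4 := R4 + 3·R2
  [ 1  2   0     0  |   14/3 ]
  [ 0  1   0  -1/6  |  31/18 ]
  [ 0  0   3     0  |     -5 ]
  [ 0  0  -6  -1/2  |   61/6 ]
R3 := 1/3·R3
  [ 1  2   0     0  |   14/3 ]
  [ 0  1   0  -1/6  |  31/18 ]
  [ 0  0   1     0  |   -5/3 ]
  [ 0  0  -6  -1/2  |   61/6 ]
R4 := R4 + 6·R3
  [ 1  2  0     0  |   14/3 ]
  [ 0  1  0  -1/6  |  31/18 ]
  [ 0  0  1     0  |   -5/3 ]
  [ 0  0  0  -1/2  |    1/6 ]
R4 := -2·R4
  [ 1  2  0     0  |   14/3 ]
  [ 0  1  0  -1/6  |  31/18 ]
  [ 0  0  1     0  |   -5/3 ]
  [ 0  0  0     1  |   -1/3 ]
R2 := R2 + 1/6·R4
  [ 1  2  0  0  |  14/3 ]
  [ 0  1  0  0  |   5/3 ]
  [ 0  0  1  0  |  -5/3 ]
  [ 0  0  0  1  |  -1/3 ]
R1 := R1 − 2·R2
  [ 1  0  0  0  |   4/3 ]
  [ 0  1  0  0  |   5/3 ]
  [ 0  0  1  0  |  -5/3 ]
  [ 0  0  0  1  |  -1/3 ]
Reading off the last column: a = 4/3, b = 5/3, c = -5/3, d = -1/3.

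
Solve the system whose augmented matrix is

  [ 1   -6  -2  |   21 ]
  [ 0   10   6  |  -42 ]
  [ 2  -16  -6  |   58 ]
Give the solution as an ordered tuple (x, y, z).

(-1, -3, -2)

r3 -> r3 − 2·r1
  [ 1  -6  -2  |   21 ]
  [ 0  10   6  |  -42 ]
  [ 0  -4  -2  |   16 ]
r2 -> 1/10·r2
  [ 1  -6   -2  |     21 ]
  [ 0   1  3/5  |  -21/5 ]
  [ 0  -4   -2  |     16 ]
r3 -> r3 + 4·r2
  [ 1  -6   -2  |     21 ]
  [ 0   1  3/5  |  -21/5 ]
  [ 0   0  2/5  |   -4/5 ]
r3 -> 5/2·r3
  [ 1  -6   -2  |     21 ]
  [ 0   1  3/5  |  -21/5 ]
  [ 0   0    1  |     -2 ]
r2 -> r2 − 3/5·r3
  [ 1  -6  -2  |  21 ]
  [ 0   1   0  |  -3 ]
  [ 0   0   1  |  -2 ]
r1 -> r1 + 2·r3
  [ 1  -6  0  |  17 ]
  [ 0   1  0  |  -3 ]
  [ 0   0  1  |  -2 ]
r1 -> r1 + 6·r2
  [ 1  0  0  |  -1 ]
  [ 0  1  0  |  -3 ]
  [ 0  0  1  |  -2 ]
Reading off the last column: x = -1, y = -3, z = -2.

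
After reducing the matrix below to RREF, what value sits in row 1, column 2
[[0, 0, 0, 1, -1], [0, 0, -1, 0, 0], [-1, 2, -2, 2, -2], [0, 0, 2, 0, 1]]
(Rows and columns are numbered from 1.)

Swap R1 and R3.
Multiply R1 by -1.
Multiply R2 by -1.
Subtract 2 times R2 from R4.
Add R4 to R3.
Subtract 2 times R4 from R1.
Add 2 times R3 to R1.
Subtract 2 times R2 from R1.

-2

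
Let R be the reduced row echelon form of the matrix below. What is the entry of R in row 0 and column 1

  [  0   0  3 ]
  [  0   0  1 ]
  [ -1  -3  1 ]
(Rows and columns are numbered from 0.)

R1 ↔ R3
  [ -1  -3  1 ]
  [  0   0  1 ]
  [  0   0  3 ]
R1 := -1·R1
  [ 1  3  -1 ]
  [ 0  0   1 ]
  [ 0  0   3 ]
R3 := R3 − 3·R2
  [ 1  3  -1 ]
  [ 0  0   1 ]
  [ 0  0   0 ]
R1 := R1 + R2
  [ 1  3  0 ]
  [ 0  0  1 ]
  [ 0  0  0 ]

3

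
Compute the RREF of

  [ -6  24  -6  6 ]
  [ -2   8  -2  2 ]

[[1, -4, 1, -1], [0, 0, 0, 0]]

R1 → -1/6·R1
R2 → R2 + 2·R1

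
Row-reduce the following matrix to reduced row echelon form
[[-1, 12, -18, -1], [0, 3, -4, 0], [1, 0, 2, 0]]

Multiply R1 by -1.
Subtract R1 from R3.
Multiply R2 by 1/3.
Subtract 12 times R2 from R3.
Multiply R3 by -1.
Subtract R3 from R1.
Add 12 times R2 to R1.

[[1, 0, 2, 0], [0, 1, -4/3, 0], [0, 0, 0, 1]]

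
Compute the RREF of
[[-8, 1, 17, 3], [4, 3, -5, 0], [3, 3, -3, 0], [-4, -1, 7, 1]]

[[1, 0, -2, 0], [0, 1, 1, 0], [0, 0, 0, 1], [0, 0, 0, 0]]

ρ1 ← -1/8·ρ1
  [  1  -1/8  -17/8  -3/8 ]
  [  4     3     -5     0 ]
  [  3     3     -3     0 ]
  [ -4    -1      7     1 ]
ρ2 ← ρ2 − 4·ρ1
  [  1  -1/8  -17/8  -3/8 ]
  [  0   7/2    7/2   3/2 ]
  [  3     3     -3     0 ]
  [ -4    -1      7     1 ]
ρ3 ← ρ3 − 3·ρ1
  [  1  -1/8  -17/8  -3/8 ]
  [  0   7/2    7/2   3/2 ]
  [  0  27/8   27/8   9/8 ]
  [ -4    -1      7     1 ]
ρ4 ← ρ4 + 4·ρ1
  [ 1  -1/8  -17/8  -3/8 ]
  [ 0   7/2    7/2   3/2 ]
  [ 0  27/8   27/8   9/8 ]
  [ 0  -3/2   -3/2  -1/2 ]
ρ2 ← 2/7·ρ2
  [ 1  -1/8  -17/8  -3/8 ]
  [ 0     1      1   3/7 ]
  [ 0  27/8   27/8   9/8 ]
  [ 0  -3/2   -3/2  -1/2 ]
ρ3 ← ρ3 − 27/8·ρ2
  [ 1  -1/8  -17/8   -3/8 ]
  [ 0     1      1    3/7 ]
  [ 0     0      0  -9/28 ]
  [ 0  -3/2   -3/2   -1/2 ]
ρ4 ← ρ4 + 3/2·ρ2
  [ 1  -1/8  -17/8   -3/8 ]
  [ 0     1      1    3/7 ]
  [ 0     0      0  -9/28 ]
  [ 0     0      0    1/7 ]
ρ3 ← -28/9·ρ3
  [ 1  -1/8  -17/8  -3/8 ]
  [ 0     1      1   3/7 ]
  [ 0     0      0     1 ]
  [ 0     0      0   1/7 ]
ρ4 ← ρ4 − 1/7·ρ3
  [ 1  -1/8  -17/8  -3/8 ]
  [ 0     1      1   3/7 ]
  [ 0     0      0     1 ]
  [ 0     0      0     0 ]
ρ2 ← ρ2 − 3/7·ρ3
  [ 1  -1/8  -17/8  -3/8 ]
  [ 0     1      1     0 ]
  [ 0     0      0     1 ]
  [ 0     0      0     0 ]
ρ1 ← ρ1 + 3/8·ρ3
  [ 1  -1/8  -17/8  0 ]
  [ 0     1      1  0 ]
  [ 0     0      0  1 ]
  [ 0     0      0  0 ]
ρ1 ← ρ1 + 1/8·ρ2
  [ 1  0  -2  0 ]
  [ 0  1   1  0 ]
  [ 0  0   0  1 ]
  [ 0  0   0  0 ]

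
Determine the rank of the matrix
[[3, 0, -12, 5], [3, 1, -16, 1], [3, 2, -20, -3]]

rank = 2

ρ1 := 1/3·ρ1
  [ 1  0   -4  5/3 ]
  [ 3  1  -16    1 ]
  [ 3  2  -20   -3 ]
ρ2 := ρ2 − 3·ρ1
  [ 1  0   -4  5/3 ]
  [ 0  1   -4   -4 ]
  [ 3  2  -20   -3 ]
ρ3 := ρ3 − 3·ρ1
  [ 1  0  -4  5/3 ]
  [ 0  1  -4   -4 ]
  [ 0  2  -8   -8 ]
ρ3 := ρ3 − 2·ρ2
  [ 1  0  -4  5/3 ]
  [ 0  1  -4   -4 ]
  [ 0  0   0    0 ]
The reduced form has 2 nonzero rows.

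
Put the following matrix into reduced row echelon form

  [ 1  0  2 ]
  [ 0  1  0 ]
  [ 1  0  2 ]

[[1, 0, 2], [0, 1, 0], [0, 0, 0]]

Subtract r1 from r3.
  [ 1  0  2 ]
  [ 0  1  0 ]
  [ 0  0  0 ]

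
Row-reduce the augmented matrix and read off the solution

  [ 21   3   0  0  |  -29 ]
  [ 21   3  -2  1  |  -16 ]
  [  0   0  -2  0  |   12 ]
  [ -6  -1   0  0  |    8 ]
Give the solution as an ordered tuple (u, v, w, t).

Multiply ρ1 by 1/21.
  [  1  1/7   0  0  |  -29/21 ]
  [ 21    3  -2  1  |     -16 ]
  [  0    0  -2  0  |      12 ]
  [ -6   -1   0  0  |       8 ]
Subtract 21 times ρ1 from ρ2.
  [  1  1/7   0  0  |  -29/21 ]
  [  0    0  -2  1  |      13 ]
  [  0    0  -2  0  |      12 ]
  [ -6   -1   0  0  |       8 ]
Add 6 times ρ1 to ρ4.
  [ 1   1/7   0  0  |  -29/21 ]
  [ 0     0  -2  1  |      13 ]
  [ 0     0  -2  0  |      12 ]
  [ 0  -1/7   0  0  |    -2/7 ]
Swap ρ2 and ρ4.
  [ 1   1/7   0  0  |  -29/21 ]
  [ 0  -1/7   0  0  |    -2/7 ]
  [ 0     0  -2  0  |      12 ]
  [ 0     0  -2  1  |      13 ]
Multiply ρ2 by -7.
  [ 1  1/7   0  0  |  -29/21 ]
  [ 0    1   0  0  |       2 ]
  [ 0    0  -2  0  |      12 ]
  [ 0    0  -2  1  |      13 ]
Multiply ρ3 by -1/2.
  [ 1  1/7   0  0  |  -29/21 ]
  [ 0    1   0  0  |       2 ]
  [ 0    0   1  0  |      -6 ]
  [ 0    0  -2  1  |      13 ]
Add 2 times ρ3 to ρ4.
  [ 1  1/7  0  0  |  -29/21 ]
  [ 0    1  0  0  |       2 ]
  [ 0    0  1  0  |      -6 ]
  [ 0    0  0  1  |       1 ]
Subtract 1/7 times ρ2 from ρ1.
  [ 1  0  0  0  |  -5/3 ]
  [ 0  1  0  0  |     2 ]
  [ 0  0  1  0  |    -6 ]
  [ 0  0  0  1  |     1 ]
Reading off the last column: u = -5/3, v = 2, w = -6, t = 1.

(-5/3, 2, -6, 1)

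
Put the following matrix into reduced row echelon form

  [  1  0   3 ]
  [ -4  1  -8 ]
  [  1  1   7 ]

Add 4 times R1 to R2.
  [ 1  0  3 ]
  [ 0  1  4 ]
  [ 1  1  7 ]
Subtract R1 from R3.
  [ 1  0  3 ]
  [ 0  1  4 ]
  [ 0  1  4 ]
Subtract R2 from R3.
  [ 1  0  3 ]
  [ 0  1  4 ]
  [ 0  0  0 ]

[[1, 0, 3], [0, 1, 4], [0, 0, 0]]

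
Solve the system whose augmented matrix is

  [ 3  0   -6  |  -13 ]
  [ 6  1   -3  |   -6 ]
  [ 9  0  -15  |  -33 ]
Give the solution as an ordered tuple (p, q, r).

R1 := 1/3·R1
  [ 1  0   -2  |  -13/3 ]
  [ 6  1   -3  |     -6 ]
  [ 9  0  -15  |    -33 ]
R2 := R2 − 6·R1
  [ 1  0   -2  |  -13/3 ]
  [ 0  1    9  |     20 ]
  [ 9  0  -15  |    -33 ]
R3 := R3 − 9·R1
  [ 1  0  -2  |  -13/3 ]
  [ 0  1   9  |     20 ]
  [ 0  0   3  |      6 ]
R3 := 1/3·R3
  [ 1  0  -2  |  -13/3 ]
  [ 0  1   9  |     20 ]
  [ 0  0   1  |      2 ]
R2 := R2 − 9·R3
  [ 1  0  -2  |  -13/3 ]
  [ 0  1   0  |      2 ]
  [ 0  0   1  |      2 ]
R1 := R1 + 2·R3
  [ 1  0  0  |  -1/3 ]
  [ 0  1  0  |     2 ]
  [ 0  0  1  |     2 ]
Reading off the last column: p = -1/3, q = 2, r = 2.

(-1/3, 2, 2)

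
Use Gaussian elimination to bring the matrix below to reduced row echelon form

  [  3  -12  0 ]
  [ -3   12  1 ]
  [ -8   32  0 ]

r1 -> 1/3·r1
r2 -> r2 + 3·r1
r3 -> r3 + 8·r1

[[1, -4, 0], [0, 0, 1], [0, 0, 0]]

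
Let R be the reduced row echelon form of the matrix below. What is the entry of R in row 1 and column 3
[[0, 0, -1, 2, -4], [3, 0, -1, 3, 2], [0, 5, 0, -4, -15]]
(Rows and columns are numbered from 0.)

-4/5

R1 <-> R2
R1 := 1/3·R1
R2 <-> R3
R2 := 1/5·R2
R3 := -1·R3
R1 := R1 + 1/3·R3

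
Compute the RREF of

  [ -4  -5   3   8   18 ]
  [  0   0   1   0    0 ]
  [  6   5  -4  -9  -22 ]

R1 ← -1/4·R1
  [ 1  5/4  -3/4  -2  -9/2 ]
  [ 0    0     1   0     0 ]
  [ 6    5    -4  -9   -22 ]
R3 ← R3 − 6·R1
  [ 1   5/4  -3/4  -2  -9/2 ]
  [ 0     0     1   0     0 ]
  [ 0  -5/2   1/2   3     5 ]
R2 ↔ R3
  [ 1   5/4  -3/4  -2  -9/2 ]
  [ 0  -5/2   1/2   3     5 ]
  [ 0     0     1   0     0 ]
R2 ← -2/5·R2
  [ 1  5/4  -3/4    -2  -9/2 ]
  [ 0    1  -1/5  -6/5    -2 ]
  [ 0    0     1     0     0 ]
R2 ← R2 + 1/5·R3
  [ 1  5/4  -3/4    -2  -9/2 ]
  [ 0    1     0  -6/5    -2 ]
  [ 0    0     1     0     0 ]
R1 ← R1 + 3/4·R3
  [ 1  5/4  0    -2  -9/2 ]
  [ 0    1  0  -6/5    -2 ]
  [ 0    0  1     0     0 ]
R1 ← R1 − 5/4·R2
  [ 1  0  0  -1/2  -2 ]
  [ 0  1  0  -6/5  -2 ]
  [ 0  0  1     0   0 ]

[[1, 0, 0, -1/2, -2], [0, 1, 0, -6/5, -2], [0, 0, 1, 0, 0]]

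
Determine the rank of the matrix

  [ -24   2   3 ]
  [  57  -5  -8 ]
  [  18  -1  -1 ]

ρ1 -> -1/24·ρ1
  [  1  -1/12  -1/8 ]
  [ 57     -5    -8 ]
  [ 18     -1    -1 ]
ρ2 -> ρ2 − 57·ρ1
  [  1  -1/12  -1/8 ]
  [  0   -1/4  -7/8 ]
  [ 18     -1    -1 ]
ρ3 -> ρ3 − 18·ρ1
  [ 1  -1/12  -1/8 ]
  [ 0   -1/4  -7/8 ]
  [ 0    1/2   5/4 ]
ρ2 -> -4·ρ2
  [ 1  -1/12  -1/8 ]
  [ 0      1   7/2 ]
  [ 0    1/2   5/4 ]
ρ3 -> ρ3 − 1/2·ρ2
  [ 1  -1/12  -1/8 ]
  [ 0      1   7/2 ]
  [ 0      0  -1/2 ]
ρ3 -> -2·ρ3
  [ 1  -1/12  -1/8 ]
  [ 0      1   7/2 ]
  [ 0      0     1 ]
ρ2 -> ρ2 − 7/2·ρ3
  [ 1  -1/12  -1/8 ]
  [ 0      1     0 ]
  [ 0      0     1 ]
ρ1 -> ρ1 + 1/8·ρ3
  [ 1  -1/12  0 ]
  [ 0      1  0 ]
  [ 0      0  1 ]
ρ1 -> ρ1 + 1/12·ρ2
  [ 1  0  0 ]
  [ 0  1  0 ]
  [ 0  0  1 ]
The reduced form has 3 nonzero rows.

rank = 3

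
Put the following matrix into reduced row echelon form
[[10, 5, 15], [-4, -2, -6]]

Multiply ρ1 by 1/10.
  [  1  1/2  3/2 ]
  [ -4   -2   -6 ]
Add 4 times ρ1 to ρ2.
  [ 1  1/2  3/2 ]
  [ 0    0    0 ]

[[1, 1/2, 3/2], [0, 0, 0]]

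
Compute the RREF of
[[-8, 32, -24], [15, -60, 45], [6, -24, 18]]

r1 → -1/8·r1
r2 → r2 − 15·r1
r3 → r3 − 6·r1

[[1, -4, 3], [0, 0, 0], [0, 0, 0]]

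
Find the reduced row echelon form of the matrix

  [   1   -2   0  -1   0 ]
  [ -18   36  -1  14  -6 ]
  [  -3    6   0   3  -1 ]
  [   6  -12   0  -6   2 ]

Add 18 times r1 to r2.
  [  1   -2   0  -1   0 ]
  [  0    0  -1  -4  -6 ]
  [ -3    6   0   3  -1 ]
  [  6  -12   0  -6   2 ]
Add 3 times r1 to r3.
  [ 1   -2   0  -1   0 ]
  [ 0    0  -1  -4  -6 ]
  [ 0    0   0   0  -1 ]
  [ 6  -12   0  -6   2 ]
Subtract 6 times r1 from r4.
  [ 1  -2   0  -1   0 ]
  [ 0   0  -1  -4  -6 ]
  [ 0   0   0   0  -1 ]
  [ 0   0   0   0   2 ]
Multiply r2 by -1.
  [ 1  -2  0  -1   0 ]
  [ 0   0  1   4   6 ]
  [ 0   0  0   0  -1 ]
  [ 0   0  0   0   2 ]
Multiply r3 by -1.
  [ 1  -2  0  -1  0 ]
  [ 0   0  1   4  6 ]
  [ 0   0  0   0  1 ]
  [ 0   0  0   0  2 ]
Subtract 2 times r3 from r4.
  [ 1  -2  0  -1  0 ]
  [ 0   0  1   4  6 ]
  [ 0   0  0   0  1 ]
  [ 0   0  0   0  0 ]
Subtract 6 times r3 from r2.
  [ 1  -2  0  -1  0 ]
  [ 0   0  1   4  0 ]
  [ 0   0  0   0  1 ]
  [ 0   0  0   0  0 ]

[[1, -2, 0, -1, 0], [0, 0, 1, 4, 0], [0, 0, 0, 0, 1], [0, 0, 0, 0, 0]]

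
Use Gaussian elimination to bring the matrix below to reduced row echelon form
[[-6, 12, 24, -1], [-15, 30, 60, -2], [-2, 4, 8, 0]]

Multiply R1 by -1/6.
  [   1  -2  -4  1/6 ]
  [ -15  30  60   -2 ]
  [  -2   4   8    0 ]
Add 15 times R1 to R2.
  [  1  -2  -4  1/6 ]
  [  0   0   0  1/2 ]
  [ -2   4   8    0 ]
Add 2 times R1 to R3.
  [ 1  -2  -4  1/6 ]
  [ 0   0   0  1/2 ]
  [ 0   0   0  1/3 ]
Multiply R2 by 2.
  [ 1  -2  -4  1/6 ]
  [ 0   0   0    1 ]
  [ 0   0   0  1/3 ]
Subtract 1/3 times R2 from R3.
  [ 1  -2  -4  1/6 ]
  [ 0   0   0    1 ]
  [ 0   0   0    0 ]
Subtract 1/6 times R2 from R1.
  [ 1  -2  -4  0 ]
  [ 0   0   0  1 ]
  [ 0   0   0  0 ]

[[1, -2, -4, 0], [0, 0, 0, 1], [0, 0, 0, 0]]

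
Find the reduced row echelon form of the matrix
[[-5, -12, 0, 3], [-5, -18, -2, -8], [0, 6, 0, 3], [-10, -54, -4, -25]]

r1 := -1/5·r1
  [   1  12/5   0  -3/5 ]
  [  -5   -18  -2    -8 ]
  [   0     6   0     3 ]
  [ -10   -54  -4   -25 ]
r2 := r2 + 5·r1
  [   1  12/5   0  -3/5 ]
  [   0    -6  -2   -11 ]
  [   0     6   0     3 ]
  [ -10   -54  -4   -25 ]
r4 := r4 + 10·r1
  [ 1  12/5   0  -3/5 ]
  [ 0    -6  -2   -11 ]
  [ 0     6   0     3 ]
  [ 0   -30  -4   -31 ]
r2 := -1/6·r2
  [ 1  12/5    0  -3/5 ]
  [ 0     1  1/3  11/6 ]
  [ 0     6    0     3 ]
  [ 0   -30   -4   -31 ]
r3 := r3 − 6·r2
  [ 1  12/5    0  -3/5 ]
  [ 0     1  1/3  11/6 ]
  [ 0     0   -2    -8 ]
  [ 0   -30   -4   -31 ]
r4 := r4 + 30·r2
  [ 1  12/5    0  -3/5 ]
  [ 0     1  1/3  11/6 ]
  [ 0     0   -2    -8 ]
  [ 0     0    6    24 ]
r3 := -1/2·r3
  [ 1  12/5    0  -3/5 ]
  [ 0     1  1/3  11/6 ]
  [ 0     0    1     4 ]
  [ 0     0    6    24 ]
r4 := r4 − 6·r3
  [ 1  12/5    0  -3/5 ]
  [ 0     1  1/3  11/6 ]
  [ 0     0    1     4 ]
  [ 0     0    0     0 ]
r2 := r2 − 1/3·r3
  [ 1  12/5  0  -3/5 ]
  [ 0     1  0   1/2 ]
  [ 0     0  1     4 ]
  [ 0     0  0     0 ]
r1 := r1 − 12/5·r2
  [ 1  0  0  -9/5 ]
  [ 0  1  0   1/2 ]
  [ 0  0  1     4 ]
  [ 0  0  0     0 ]

[[1, 0, 0, -9/5], [0, 1, 0, 1/2], [0, 0, 1, 4], [0, 0, 0, 0]]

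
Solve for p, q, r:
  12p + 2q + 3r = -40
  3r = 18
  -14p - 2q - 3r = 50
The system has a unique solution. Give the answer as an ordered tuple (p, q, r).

(-5, 1, 6)

Form the augmented matrix and row-reduce:
  [  12   2   3  |  -40 ]
  [   0   0   3  |   18 ]
  [ -14  -2  -3  |   50 ]
R1 ← 1/12·R1
  [   1  1/6  1/4  |  -10/3 ]
  [   0    0    3  |     18 ]
  [ -14   -2   -3  |     50 ]
R3 ← R3 + 14·R1
  [ 1  1/6  1/4  |  -10/3 ]
  [ 0    0    3  |     18 ]
  [ 0  1/3  1/2  |   10/3 ]
R2 ↔ R3
  [ 1  1/6  1/4  |  -10/3 ]
  [ 0  1/3  1/2  |   10/3 ]
  [ 0    0    3  |     18 ]
R2 ← 3·R2
  [ 1  1/6  1/4  |  -10/3 ]
  [ 0    1  3/2  |     10 ]
  [ 0    0    3  |     18 ]
R3 ← 1/3·R3
  [ 1  1/6  1/4  |  -10/3 ]
  [ 0    1  3/2  |     10 ]
  [ 0    0    1  |      6 ]
R2 ← R2 − 3/2·R3
  [ 1  1/6  1/4  |  -10/3 ]
  [ 0    1    0  |      1 ]
  [ 0    0    1  |      6 ]
R1 ← R1 − 1/4·R3
  [ 1  1/6  0  |  -29/6 ]
  [ 0    1  0  |      1 ]
  [ 0    0  1  |      6 ]
R1 ← R1 − 1/6·R2
  [ 1  0  0  |  -5 ]
  [ 0  1  0  |   1 ]
  [ 0  0  1  |   6 ]
Reading off the last column: p = -5, q = 1, r = 6.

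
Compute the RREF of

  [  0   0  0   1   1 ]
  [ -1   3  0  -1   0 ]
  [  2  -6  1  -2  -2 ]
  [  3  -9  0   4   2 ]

r1 <-> r2
  [ -1   3  0  -1   0 ]
  [  0   0  0   1   1 ]
  [  2  -6  1  -2  -2 ]
  [  3  -9  0   4   2 ]
r1 ← -1·r1
  [ 1  -3  0   1   0 ]
  [ 0   0  0   1   1 ]
  [ 2  -6  1  -2  -2 ]
  [ 3  -9  0   4   2 ]
r3 ← r3 − 2·r1
  [ 1  -3  0   1   0 ]
  [ 0   0  0   1   1 ]
  [ 0   0  1  -4  -2 ]
  [ 3  -9  0   4   2 ]
r4 ← r4 − 3·r1
  [ 1  -3  0   1   0 ]
  [ 0   0  0   1   1 ]
  [ 0   0  1  -4  -2 ]
  [ 0   0  0   1   2 ]
r2 <-> r3
  [ 1  -3  0   1   0 ]
  [ 0   0  1  -4  -2 ]
  [ 0   0  0   1   1 ]
  [ 0   0  0   1   2 ]
r4 ← r4 − r3
  [ 1  -3  0   1   0 ]
  [ 0   0  1  -4  -2 ]
  [ 0   0  0   1   1 ]
  [ 0   0  0   0   1 ]
r3 ← r3 − r4
  [ 1  -3  0   1   0 ]
  [ 0   0  1  -4  -2 ]
  [ 0   0  0   1   0 ]
  [ 0   0  0   0   1 ]
r2 ← r2 + 2·r4
  [ 1  -3  0   1  0 ]
  [ 0   0  1  -4  0 ]
  [ 0   0  0   1  0 ]
  [ 0   0  0   0  1 ]
r2 ← r2 + 4·r3
  [ 1  -3  0  1  0 ]
  [ 0   0  1  0  0 ]
  [ 0   0  0  1  0 ]
  [ 0   0  0  0  1 ]
r1 ← r1 − r3
  [ 1  -3  0  0  0 ]
  [ 0   0  1  0  0 ]
  [ 0   0  0  1  0 ]
  [ 0   0  0  0  1 ]

[[1, -3, 0, 0, 0], [0, 0, 1, 0, 0], [0, 0, 0, 1, 0], [0, 0, 0, 0, 1]]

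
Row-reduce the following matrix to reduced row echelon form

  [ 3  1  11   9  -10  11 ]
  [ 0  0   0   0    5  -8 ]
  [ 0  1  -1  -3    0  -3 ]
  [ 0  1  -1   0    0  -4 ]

ρ1 → 1/3·ρ1
  [ 1  1/3  11/3   3  -10/3  11/3 ]
  [ 0    0     0   0      5    -8 ]
  [ 0    1    -1  -3      0    -3 ]
  [ 0    1    -1   0      0    -4 ]
ρ2 <=> ρ3
  [ 1  1/3  11/3   3  -10/3  11/3 ]
  [ 0    1    -1  -3      0    -3 ]
  [ 0    0     0   0      5    -8 ]
  [ 0    1    -1   0      0    -4 ]
ρ4 → ρ4 − ρ2
  [ 1  1/3  11/3   3  -10/3  11/3 ]
  [ 0    1    -1  -3      0    -3 ]
  [ 0    0     0   0      5    -8 ]
  [ 0    0     0   3      0    -1 ]
ρ3 <=> ρ4
  [ 1  1/3  11/3   3  -10/3  11/3 ]
  [ 0    1    -1  -3      0    -3 ]
  [ 0    0     0   3      0    -1 ]
  [ 0    0     0   0      5    -8 ]
ρ3 → 1/3·ρ3
  [ 1  1/3  11/3   3  -10/3  11/3 ]
  [ 0    1    -1  -3      0    -3 ]
  [ 0    0     0   1      0  -1/3 ]
  [ 0    0     0   0      5    -8 ]
ρ4 → 1/5·ρ4
  [ 1  1/3  11/3   3  -10/3  11/3 ]
  [ 0    1    -1  -3      0    -3 ]
  [ 0    0     0   1      0  -1/3 ]
  [ 0    0     0   0      1  -8/5 ]
ρ1 → ρ1 + 10/3·ρ4
  [ 1  1/3  11/3   3  0  -5/3 ]
  [ 0    1    -1  -3  0    -3 ]
  [ 0    0     0   1  0  -1/3 ]
  [ 0    0     0   0  1  -8/5 ]
ρ2 → ρ2 + 3·ρ3
  [ 1  1/3  11/3  3  0  -5/3 ]
  [ 0    1    -1  0  0    -4 ]
  [ 0    0     0  1  0  -1/3 ]
  [ 0    0     0  0  1  -8/5 ]
ρ1 → ρ1 − 3·ρ3
  [ 1  1/3  11/3  0  0  -2/3 ]
  [ 0    1    -1  0  0    -4 ]
  [ 0    0     0  1  0  -1/3 ]
  [ 0    0     0  0  1  -8/5 ]
ρ1 → ρ1 − 1/3·ρ2
  [ 1  0   4  0  0   2/3 ]
  [ 0  1  -1  0  0    -4 ]
  [ 0  0   0  1  0  -1/3 ]
  [ 0  0   0  0  1  -8/5 ]

[[1, 0, 4, 0, 0, 2/3], [0, 1, -1, 0, 0, -4], [0, 0, 0, 1, 0, -1/3], [0, 0, 0, 0, 1, -8/5]]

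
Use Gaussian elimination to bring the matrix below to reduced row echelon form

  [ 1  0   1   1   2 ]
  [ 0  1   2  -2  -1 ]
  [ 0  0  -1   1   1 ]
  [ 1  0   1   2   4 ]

[[1, 0, 0, 0, -1], [0, 1, 0, 0, 1], [0, 0, 1, 0, 1], [0, 0, 0, 1, 2]]

R4 -> R4 − R1
  [ 1  0   1   1   2 ]
  [ 0  1   2  -2  -1 ]
  [ 0  0  -1   1   1 ]
  [ 0  0   0   1   2 ]
R3 -> -1·R3
  [ 1  0  1   1   2 ]
  [ 0  1  2  -2  -1 ]
  [ 0  0  1  -1  -1 ]
  [ 0  0  0   1   2 ]
R3 -> R3 + R4
  [ 1  0  1   1   2 ]
  [ 0  1  2  -2  -1 ]
  [ 0  0  1   0   1 ]
  [ 0  0  0   1   2 ]
R2 -> R2 + 2·R4
  [ 1  0  1  1  2 ]
  [ 0  1  2  0  3 ]
  [ 0  0  1  0  1 ]
  [ 0  0  0  1  2 ]
R1 -> R1 − R4
  [ 1  0  1  0  0 ]
  [ 0  1  2  0  3 ]
  [ 0  0  1  0  1 ]
  [ 0  0  0  1  2 ]
R2 -> R2 − 2·R3
  [ 1  0  1  0  0 ]
  [ 0  1  0  0  1 ]
  [ 0  0  1  0  1 ]
  [ 0  0  0  1  2 ]
R1 -> R1 − R3
  [ 1  0  0  0  -1 ]
  [ 0  1  0  0   1 ]
  [ 0  0  1  0   1 ]
  [ 0  0  0  1   2 ]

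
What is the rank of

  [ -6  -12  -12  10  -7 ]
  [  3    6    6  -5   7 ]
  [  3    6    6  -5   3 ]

R1 := -1/6·R1
  [ 1  2  2  -5/3  7/6 ]
  [ 3  6  6    -5    7 ]
  [ 3  6  6    -5    3 ]
R2 := R2 − 3·R1
  [ 1  2  2  -5/3  7/6 ]
  [ 0  0  0     0  7/2 ]
  [ 3  6  6    -5    3 ]
R3 := R3 − 3·R1
  [ 1  2  2  -5/3   7/6 ]
  [ 0  0  0     0   7/2 ]
  [ 0  0  0     0  -1/2 ]
R2 := 2/7·R2
  [ 1  2  2  -5/3   7/6 ]
  [ 0  0  0     0     1 ]
  [ 0  0  0     0  -1/2 ]
R3 := R3 + 1/2·R2
  [ 1  2  2  -5/3  7/6 ]
  [ 0  0  0     0    1 ]
  [ 0  0  0     0    0 ]
R1 := R1 − 7/6·R2
  [ 1  2  2  -5/3  0 ]
  [ 0  0  0     0  1 ]
  [ 0  0  0     0  0 ]
The reduced form has 2 nonzero rows.

rank = 2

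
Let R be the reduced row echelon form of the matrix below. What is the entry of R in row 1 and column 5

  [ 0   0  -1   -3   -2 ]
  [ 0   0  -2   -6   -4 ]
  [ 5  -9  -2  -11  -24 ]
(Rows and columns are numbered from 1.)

-4

R1 <-> R3
  [ 5  -9  -2  -11  -24 ]
  [ 0   0  -2   -6   -4 ]
  [ 0   0  -1   -3   -2 ]
R1 -> 1/5·R1
  [ 1  -9/5  -2/5  -11/5  -24/5 ]
  [ 0     0    -2     -6     -4 ]
  [ 0     0    -1     -3     -2 ]
R2 -> -1/2·R2
  [ 1  -9/5  -2/5  -11/5  -24/5 ]
  [ 0     0     1      3      2 ]
  [ 0     0    -1     -3     -2 ]
R3 -> R3 + R2
  [ 1  -9/5  -2/5  -11/5  -24/5 ]
  [ 0     0     1      3      2 ]
  [ 0     0     0      0      0 ]
R1 -> R1 + 2/5·R2
  [ 1  -9/5  0  -1  -4 ]
  [ 0     0  1   3   2 ]
  [ 0     0  0   0   0 ]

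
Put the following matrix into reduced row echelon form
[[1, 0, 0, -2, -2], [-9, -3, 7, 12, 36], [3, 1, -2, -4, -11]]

[[1, 0, 0, -2, -2], [0, 1, 0, 2, 1], [0, 0, 1, 0, 3]]

Add 9 times R1 to R2.
  [ 1   0   0  -2   -2 ]
  [ 0  -3   7  -6   18 ]
  [ 3   1  -2  -4  -11 ]
Subtract 3 times R1 from R3.
  [ 1   0   0  -2  -2 ]
  [ 0  -3   7  -6  18 ]
  [ 0   1  -2   2  -5 ]
Multiply R2 by -1/3.
  [ 1  0     0  -2  -2 ]
  [ 0  1  -7/3   2  -6 ]
  [ 0  1    -2   2  -5 ]
Subtract R2 from R3.
  [ 1  0     0  -2  -2 ]
  [ 0  1  -7/3   2  -6 ]
  [ 0  0   1/3   0   1 ]
Multiply R3 by 3.
  [ 1  0     0  -2  -2 ]
  [ 0  1  -7/3   2  -6 ]
  [ 0  0     1   0   3 ]
Add 7/3 times R3 to R2.
  [ 1  0  0  -2  -2 ]
  [ 0  1  0   2   1 ]
  [ 0  0  1   0   3 ]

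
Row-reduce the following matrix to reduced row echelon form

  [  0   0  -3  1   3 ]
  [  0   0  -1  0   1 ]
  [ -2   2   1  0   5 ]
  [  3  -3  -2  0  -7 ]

ρ1 ↔ ρ3
  [ -2   2   1  0   5 ]
  [  0   0  -1  0   1 ]
  [  0   0  -3  1   3 ]
  [  3  -3  -2  0  -7 ]
ρ1 -> -1/2·ρ1
  [ 1  -1  -1/2  0  -5/2 ]
  [ 0   0    -1  0     1 ]
  [ 0   0    -3  1     3 ]
  [ 3  -3    -2  0    -7 ]
ρ4 -> ρ4 − 3·ρ1
  [ 1  -1  -1/2  0  -5/2 ]
  [ 0   0    -1  0     1 ]
  [ 0   0    -3  1     3 ]
  [ 0   0  -1/2  0   1/2 ]
ρ2 -> -1·ρ2
  [ 1  -1  -1/2  0  -5/2 ]
  [ 0   0     1  0    -1 ]
  [ 0   0    -3  1     3 ]
  [ 0   0  -1/2  0   1/2 ]
ρ3 -> ρ3 + 3·ρ2
  [ 1  -1  -1/2  0  -5/2 ]
  [ 0   0     1  0    -1 ]
  [ 0   0     0  1     0 ]
  [ 0   0  -1/2  0   1/2 ]
ρ4 -> ρ4 + 1/2·ρ2
  [ 1  -1  -1/2  0  -5/2 ]
  [ 0   0     1  0    -1 ]
  [ 0   0     0  1     0 ]
  [ 0   0     0  0     0 ]
ρ1 -> ρ1 + 1/2·ρ2
  [ 1  -1  0  0  -3 ]
  [ 0   0  1  0  -1 ]
  [ 0   0  0  1   0 ]
  [ 0   0  0  0   0 ]

[[1, -1, 0, 0, -3], [0, 0, 1, 0, -1], [0, 0, 0, 1, 0], [0, 0, 0, 0, 0]]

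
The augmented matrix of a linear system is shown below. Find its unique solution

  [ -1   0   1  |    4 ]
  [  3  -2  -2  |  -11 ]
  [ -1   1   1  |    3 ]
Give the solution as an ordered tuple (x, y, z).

(-5, -1, -1)

ρ1 := -1·ρ1
  [  1   0  -1  |   -4 ]
  [  3  -2  -2  |  -11 ]
  [ -1   1   1  |    3 ]
ρ2 := ρ2 − 3·ρ1
  [  1   0  -1  |  -4 ]
  [  0  -2   1  |   1 ]
  [ -1   1   1  |   3 ]
ρ3 := ρ3 + ρ1
  [ 1   0  -1  |  -4 ]
  [ 0  -2   1  |   1 ]
  [ 0   1   0  |  -1 ]
ρ2 := -1/2·ρ2
  [ 1  0    -1  |    -4 ]
  [ 0  1  -1/2  |  -1/2 ]
  [ 0  1     0  |    -1 ]
ρ3 := ρ3 − ρ2
  [ 1  0    -1  |    -4 ]
  [ 0  1  -1/2  |  -1/2 ]
  [ 0  0   1/2  |  -1/2 ]
ρ3 := 2·ρ3
  [ 1  0    -1  |    -4 ]
  [ 0  1  -1/2  |  -1/2 ]
  [ 0  0     1  |    -1 ]
ρ2 := ρ2 + 1/2·ρ3
  [ 1  0  -1  |  -4 ]
  [ 0  1   0  |  -1 ]
  [ 0  0   1  |  -1 ]
ρ1 := ρ1 + ρ3
  [ 1  0  0  |  -5 ]
  [ 0  1  0  |  -1 ]
  [ 0  0  1  |  -1 ]
Reading off the last column: x = -5, y = -1, z = -1.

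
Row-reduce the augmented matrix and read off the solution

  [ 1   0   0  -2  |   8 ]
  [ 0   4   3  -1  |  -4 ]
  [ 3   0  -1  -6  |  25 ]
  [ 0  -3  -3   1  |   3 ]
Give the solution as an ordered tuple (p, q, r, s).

R3 := R3 − 3·R1
R2 := 1/4·R2
R4 := R4 + 3·R2
R3 := -1·R3
R4 := R4 + 3/4·R3
R4 := 4·R4
R2 := R2 + 1/4·R4
R1 := R1 + 2·R4
R2 := R2 − 3/4·R3
Reading off the last column: p = 2, q = -1, r = -1, s = -3.

(2, -1, -1, -3)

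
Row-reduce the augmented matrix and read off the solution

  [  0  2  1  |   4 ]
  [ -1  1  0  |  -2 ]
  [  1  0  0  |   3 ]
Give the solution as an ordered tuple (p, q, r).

(3, 1, 2)

Swap ρ1 and ρ2.
  [ -1  1  0  |  -2 ]
  [  0  2  1  |   4 ]
  [  1  0  0  |   3 ]
Multiply ρ1 by -1.
  [ 1  -1  0  |  2 ]
  [ 0   2  1  |  4 ]
  [ 1   0  0  |  3 ]
Subtract ρ1 from ρ3.
  [ 1  -1  0  |  2 ]
  [ 0   2  1  |  4 ]
  [ 0   1  0  |  1 ]
Multiply ρ2 by 1/2.
  [ 1  -1    0  |  2 ]
  [ 0   1  1/2  |  2 ]
  [ 0   1    0  |  1 ]
Subtract ρ2 from ρ3.
  [ 1  -1     0  |   2 ]
  [ 0   1   1/2  |   2 ]
  [ 0   0  -1/2  |  -1 ]
Multiply ρ3 by -2.
  [ 1  -1    0  |  2 ]
  [ 0   1  1/2  |  2 ]
  [ 0   0    1  |  2 ]
Subtract 1/2 times ρ3 from ρ2.
  [ 1  -1  0  |  2 ]
  [ 0   1  0  |  1 ]
  [ 0   0  1  |  2 ]
Add ρ2 to ρ1.
  [ 1  0  0  |  3 ]
  [ 0  1  0  |  1 ]
  [ 0  0  1  |  2 ]
Reading off the last column: p = 3, q = 1, r = 2.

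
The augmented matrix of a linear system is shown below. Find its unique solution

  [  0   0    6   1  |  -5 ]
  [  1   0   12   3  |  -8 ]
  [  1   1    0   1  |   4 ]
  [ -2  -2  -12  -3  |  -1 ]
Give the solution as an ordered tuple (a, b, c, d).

(5, 2, -1/3, -3)

Swap R1 and R2.
  [  1   0   12   3  |  -8 ]
  [  0   0    6   1  |  -5 ]
  [  1   1    0   1  |   4 ]
  [ -2  -2  -12  -3  |  -1 ]
Subtract R1 from R3.
  [  1   0   12   3  |  -8 ]
  [  0   0    6   1  |  -5 ]
  [  0   1  -12  -2  |  12 ]
  [ -2  -2  -12  -3  |  -1 ]
Add 2 times R1 to R4.
  [ 1   0   12   3  |   -8 ]
  [ 0   0    6   1  |   -5 ]
  [ 0   1  -12  -2  |   12 ]
  [ 0  -2   12   3  |  -17 ]
Swap R2 and R3.
  [ 1   0   12   3  |   -8 ]
  [ 0   1  -12  -2  |   12 ]
  [ 0   0    6   1  |   -5 ]
  [ 0  -2   12   3  |  -17 ]
Add 2 times R2 to R4.
  [ 1  0   12   3  |  -8 ]
  [ 0  1  -12  -2  |  12 ]
  [ 0  0    6   1  |  -5 ]
  [ 0  0  -12  -1  |   7 ]
Multiply R3 by 1/6.
  [ 1  0   12    3  |    -8 ]
  [ 0  1  -12   -2  |    12 ]
  [ 0  0    1  1/6  |  -5/6 ]
  [ 0  0  -12   -1  |     7 ]
Add 12 times R3 to R4.
  [ 1  0   12    3  |    -8 ]
  [ 0  1  -12   -2  |    12 ]
  [ 0  0    1  1/6  |  -5/6 ]
  [ 0  0    0    1  |    -3 ]
Subtract 1/6 times R4 from R3.
  [ 1  0   12   3  |    -8 ]
  [ 0  1  -12  -2  |    12 ]
  [ 0  0    1   0  |  -1/3 ]
  [ 0  0    0   1  |    -3 ]
Add 2 times R4 to R2.
  [ 1  0   12  3  |    -8 ]
  [ 0  1  -12  0  |     6 ]
  [ 0  0    1  0  |  -1/3 ]
  [ 0  0    0  1  |    -3 ]
Subtract 3 times R4 from R1.
  [ 1  0   12  0  |     1 ]
  [ 0  1  -12  0  |     6 ]
  [ 0  0    1  0  |  -1/3 ]
  [ 0  0    0  1  |    -3 ]
Add 12 times R3 to R2.
  [ 1  0  12  0  |     1 ]
  [ 0  1   0  0  |     2 ]
  [ 0  0   1  0  |  -1/3 ]
  [ 0  0   0  1  |    -3 ]
Subtract 12 times R3 from R1.
  [ 1  0  0  0  |     5 ]
  [ 0  1  0  0  |     2 ]
  [ 0  0  1  0  |  -1/3 ]
  [ 0  0  0  1  |    -3 ]
Reading off the last column: a = 5, b = 2, c = -1/3, d = -3.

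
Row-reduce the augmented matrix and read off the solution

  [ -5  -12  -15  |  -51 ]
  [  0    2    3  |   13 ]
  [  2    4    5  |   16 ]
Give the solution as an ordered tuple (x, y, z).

(-3, 1/2, 4)

Multiply ρ1 by -1/5.
  [ 1  12/5  3  |  51/5 ]
  [ 0     2  3  |    13 ]
  [ 2     4  5  |    16 ]
Subtract 2 times ρ1 from ρ3.
  [ 1  12/5   3  |   51/5 ]
  [ 0     2   3  |     13 ]
  [ 0  -4/5  -1  |  -22/5 ]
Multiply ρ2 by 1/2.
  [ 1  12/5    3  |   51/5 ]
  [ 0     1  3/2  |   13/2 ]
  [ 0  -4/5   -1  |  -22/5 ]
Add 4/5 times ρ2 to ρ3.
  [ 1  12/5    3  |  51/5 ]
  [ 0     1  3/2  |  13/2 ]
  [ 0     0  1/5  |   4/5 ]
Multiply ρ3 by 5.
  [ 1  12/5    3  |  51/5 ]
  [ 0     1  3/2  |  13/2 ]
  [ 0     0    1  |     4 ]
Subtract 3/2 times ρ3 from ρ2.
  [ 1  12/5  3  |  51/5 ]
  [ 0     1  0  |   1/2 ]
  [ 0     0  1  |     4 ]
Subtract 3 times ρ3 from ρ1.
  [ 1  12/5  0  |  -9/5 ]
  [ 0     1  0  |   1/2 ]
  [ 0     0  1  |     4 ]
Subtract 12/5 times ρ2 from ρ1.
  [ 1  0  0  |   -3 ]
  [ 0  1  0  |  1/2 ]
  [ 0  0  1  |    4 ]
Reading off the last column: x = -3, y = 1/2, z = 4.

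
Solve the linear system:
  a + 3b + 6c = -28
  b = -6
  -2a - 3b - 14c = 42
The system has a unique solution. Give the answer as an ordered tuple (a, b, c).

(2, -6, -2)

Form the augmented matrix and row-reduce:
  [  1   3    6  |  -28 ]
  [  0   1    0  |   -6 ]
  [ -2  -3  -14  |   42 ]
ρ3 := ρ3 + 2·ρ1
  [ 1  3   6  |  -28 ]
  [ 0  1   0  |   -6 ]
  [ 0  3  -2  |  -14 ]
ρ3 := ρ3 − 3·ρ2
  [ 1  3   6  |  -28 ]
  [ 0  1   0  |   -6 ]
  [ 0  0  -2  |    4 ]
ρ3 := -1/2·ρ3
  [ 1  3  6  |  -28 ]
  [ 0  1  0  |   -6 ]
  [ 0  0  1  |   -2 ]
ρ1 := ρ1 − 6·ρ3
  [ 1  3  0  |  -16 ]
  [ 0  1  0  |   -6 ]
  [ 0  0  1  |   -2 ]
ρ1 := ρ1 − 3·ρ2
  [ 1  0  0  |   2 ]
  [ 0  1  0  |  -6 ]
  [ 0  0  1  |  -2 ]
Reading off the last column: a = 2, b = -6, c = -2.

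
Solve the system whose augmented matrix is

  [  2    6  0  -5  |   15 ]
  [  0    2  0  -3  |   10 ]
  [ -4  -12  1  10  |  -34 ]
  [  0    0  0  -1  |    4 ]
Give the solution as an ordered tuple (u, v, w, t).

(1/2, -1, -4, -4)

ρ1 → 1/2·ρ1
  [  1    3  0  -5/2  |  15/2 ]
  [  0    2  0    -3  |    10 ]
  [ -4  -12  1    10  |   -34 ]
  [  0    0  0    -1  |     4 ]
ρ3 → ρ3 + 4·ρ1
  [ 1  3  0  -5/2  |  15/2 ]
  [ 0  2  0    -3  |    10 ]
  [ 0  0  1     0  |    -4 ]
  [ 0  0  0    -1  |     4 ]
ρ2 → 1/2·ρ2
  [ 1  3  0  -5/2  |  15/2 ]
  [ 0  1  0  -3/2  |     5 ]
  [ 0  0  1     0  |    -4 ]
  [ 0  0  0    -1  |     4 ]
ρ4 → -1·ρ4
  [ 1  3  0  -5/2  |  15/2 ]
  [ 0  1  0  -3/2  |     5 ]
  [ 0  0  1     0  |    -4 ]
  [ 0  0  0     1  |    -4 ]
ρ2 → ρ2 + 3/2·ρ4
  [ 1  3  0  -5/2  |  15/2 ]
  [ 0  1  0     0  |    -1 ]
  [ 0  0  1     0  |    -4 ]
  [ 0  0  0     1  |    -4 ]
ρ1 → ρ1 + 5/2·ρ4
  [ 1  3  0  0  |  -5/2 ]
  [ 0  1  0  0  |    -1 ]
  [ 0  0  1  0  |    -4 ]
  [ 0  0  0  1  |    -4 ]
ρ1 → ρ1 − 3·ρ2
  [ 1  0  0  0  |  1/2 ]
  [ 0  1  0  0  |   -1 ]
  [ 0  0  1  0  |   -4 ]
  [ 0  0  0  1  |   -4 ]
Reading off the last column: u = 1/2, v = -1, w = -4, t = -4.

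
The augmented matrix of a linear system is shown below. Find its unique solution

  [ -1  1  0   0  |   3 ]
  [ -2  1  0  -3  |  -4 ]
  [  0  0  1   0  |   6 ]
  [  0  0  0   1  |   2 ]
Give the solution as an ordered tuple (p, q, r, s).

Multiply R1 by -1.
  [  1  -1  0   0  |  -3 ]
  [ -2   1  0  -3  |  -4 ]
  [  0   0  1   0  |   6 ]
  [  0   0  0   1  |   2 ]
Add 2 times R1 to R2.
  [ 1  -1  0   0  |   -3 ]
  [ 0  -1  0  -3  |  -10 ]
  [ 0   0  1   0  |    6 ]
  [ 0   0  0   1  |    2 ]
Multiply R2 by -1.
  [ 1  -1  0  0  |  -3 ]
  [ 0   1  0  3  |  10 ]
  [ 0   0  1  0  |   6 ]
  [ 0   0  0  1  |   2 ]
Subtract 3 times R4 from R2.
  [ 1  -1  0  0  |  -3 ]
  [ 0   1  0  0  |   4 ]
  [ 0   0  1  0  |   6 ]
  [ 0   0  0  1  |   2 ]
Add R2 to R1.
  [ 1  0  0  0  |  1 ]
  [ 0  1  0  0  |  4 ]
  [ 0  0  1  0  |  6 ]
  [ 0  0  0  1  |  2 ]
Reading off the last column: p = 1, q = 4, r = 6, s = 2.

(1, 4, 6, 2)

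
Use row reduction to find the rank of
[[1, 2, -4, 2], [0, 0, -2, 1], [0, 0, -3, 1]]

r2 → -1/2·r2
  [ 1  2  -4     2 ]
  [ 0  0   1  -1/2 ]
  [ 0  0  -3     1 ]
r3 → r3 + 3·r2
  [ 1  2  -4     2 ]
  [ 0  0   1  -1/2 ]
  [ 0  0   0  -1/2 ]
r3 → -2·r3
  [ 1  2  -4     2 ]
  [ 0  0   1  -1/2 ]
  [ 0  0   0     1 ]
r2 → r2 + 1/2·r3
  [ 1  2  -4  2 ]
  [ 0  0   1  0 ]
  [ 0  0   0  1 ]
r1 → r1 − 2·r3
  [ 1  2  -4  0 ]
  [ 0  0   1  0 ]
  [ 0  0   0  1 ]
r1 → r1 + 4·r2
  [ 1  2  0  0 ]
  [ 0  0  1  0 ]
  [ 0  0  0  1 ]
The reduced form has 3 nonzero rows.

rank = 3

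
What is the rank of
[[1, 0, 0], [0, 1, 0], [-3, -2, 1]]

rank = 3

R3 → R3 + 3·R1
  [ 1   0  0 ]
  [ 0   1  0 ]
  [ 0  -2  1 ]
R3 → R3 + 2·R2
  [ 1  0  0 ]
  [ 0  1  0 ]
  [ 0  0  1 ]
The reduced form has 3 nonzero rows.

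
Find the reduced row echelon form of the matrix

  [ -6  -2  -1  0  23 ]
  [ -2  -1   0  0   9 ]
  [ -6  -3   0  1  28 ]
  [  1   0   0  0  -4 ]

[[1, 0, 0, 0, -4], [0, 1, 0, 0, -1], [0, 0, 1, 0, 3], [0, 0, 0, 1, 1]]

R1 ← -1/6·R1
R2 ← R2 + 2·R1
R3 ← R3 + 6·R1
R4 ← R4 − R1
R2 ← -3·R2
R3 ← R3 + R2
R4 ← R4 + 1/3·R2
R3 ↔ R4
R3 ← -2·R3
R2 ← R2 + R3
R1 ← R1 − 1/6·R3
R1 ← R1 − 1/3·R2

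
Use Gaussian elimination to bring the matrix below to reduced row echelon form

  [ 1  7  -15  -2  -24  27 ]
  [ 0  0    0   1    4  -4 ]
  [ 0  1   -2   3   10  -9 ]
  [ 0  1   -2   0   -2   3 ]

R2 <=> R3
  [ 1  7  -15  -2  -24  27 ]
  [ 0  1   -2   3   10  -9 ]
  [ 0  0    0   1    4  -4 ]
  [ 0  1   -2   0   -2   3 ]
R4 -> R4 − R2
  [ 1  7  -15  -2  -24  27 ]
  [ 0  1   -2   3   10  -9 ]
  [ 0  0    0   1    4  -4 ]
  [ 0  0    0  -3  -12  12 ]
R4 -> R4 + 3·R3
  [ 1  7  -15  -2  -24  27 ]
  [ 0  1   -2   3   10  -9 ]
  [ 0  0    0   1    4  -4 ]
  [ 0  0    0   0    0   0 ]
R2 -> R2 − 3·R3
  [ 1  7  -15  -2  -24  27 ]
  [ 0  1   -2   0   -2   3 ]
  [ 0  0    0   1    4  -4 ]
  [ 0  0    0   0    0   0 ]
R1 -> R1 + 2·R3
  [ 1  7  -15  0  -16  19 ]
  [ 0  1   -2  0   -2   3 ]
  [ 0  0    0  1    4  -4 ]
  [ 0  0    0  0    0   0 ]
R1 -> R1 − 7·R2
  [ 1  0  -1  0  -2  -2 ]
  [ 0  1  -2  0  -2   3 ]
  [ 0  0   0  1   4  -4 ]
  [ 0  0   0  0   0   0 ]

[[1, 0, -1, 0, -2, -2], [0, 1, -2, 0, -2, 3], [0, 0, 0, 1, 4, -4], [0, 0, 0, 0, 0, 0]]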